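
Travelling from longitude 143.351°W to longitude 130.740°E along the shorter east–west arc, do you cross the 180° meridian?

Naïve |130.740 − -143.351| = 274.091° > 180°, so the shorter arc goes the other way round — across 180°.
Signed shortest Δλ = ((130.740 − -143.351 + 180) mod 360) − 180 = -85.909°.
Going west by 85.909° from -143.351° passes through 180° before reaching +130.740°.

Yes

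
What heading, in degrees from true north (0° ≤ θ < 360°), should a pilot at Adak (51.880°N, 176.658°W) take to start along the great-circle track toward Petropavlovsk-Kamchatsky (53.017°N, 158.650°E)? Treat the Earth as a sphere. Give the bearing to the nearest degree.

Δλ = 158.650 − -176.658 = 335.308°; wrapped into (−180°, 180°]: -24.692°.
θ = atan2( sin Δλ · cos φ₂ , cos φ₁ · sin φ₂ − sin φ₁ · cos φ₂ · cos Δλ )
  = atan2(-0.25130, 0.06312) = -75.901° → normalised to [0°, 360°): 284.099°.

284°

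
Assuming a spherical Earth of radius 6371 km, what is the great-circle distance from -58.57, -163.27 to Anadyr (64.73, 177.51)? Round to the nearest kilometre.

13805 km

Δλ = 177.51 − -163.27 = 340.78°; wrapped into (−180°, 180°]: -19.22°.
Δφ = 64.73 − -58.57 = 123.30°.
a = sin²(Δφ/2) + cos φ₁ · cos φ₂ · sin²(Δλ/2) = 0.780715.
c = 2·atan2(√a, √(1−a)) = 2.16691 rad → d = 6371·c ≈ 13805.38 km.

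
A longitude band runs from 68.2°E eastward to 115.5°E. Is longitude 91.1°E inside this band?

Band width going east from +68.2° to +115.5°: ((115.5 − 68.2) mod 360) = 47.3°.
Offset of +91.1° east of the west edge: ((91.1 − 68.2) mod 360) = 22.9°.
22.9° ≤ 47.3° ⇒ inside.

Yes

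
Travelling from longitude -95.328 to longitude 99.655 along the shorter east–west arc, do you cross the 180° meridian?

Naïve |99.655 − -95.328| = 194.983° > 180°, so the shorter arc goes the other way round — across 180°.
Signed shortest Δλ = ((99.655 − -95.328 + 180) mod 360) − 180 = -165.017°.
Going west by 165.017° from -95.328° passes through 180° before reaching +99.655°.

Yes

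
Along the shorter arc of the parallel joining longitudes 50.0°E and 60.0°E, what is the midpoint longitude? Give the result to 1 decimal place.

Signed shortest Δλ from +50.0° to +60.0° is +10.0°.
Midpoint longitude = +50.0° + (+10.0°)/2 = +50.0° + 5.0° = +55.0°.

55.0°E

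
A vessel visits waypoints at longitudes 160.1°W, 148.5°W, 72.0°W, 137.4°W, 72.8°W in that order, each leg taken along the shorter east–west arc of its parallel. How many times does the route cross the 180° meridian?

Leg 1: -160.1° → -148.5°, shortest Δλ = 11.6° (east) — does not cross 180°.
Leg 2: -148.5° → -72.0°, shortest Δλ = 76.5° (east) — does not cross 180°.
Leg 3: -72.0° → -137.4°, shortest Δλ = -65.4° (west) — does not cross 180°.
Leg 4: -137.4° → -72.8°, shortest Δλ = 64.6° (east) — does not cross 180°.
Total crossings: 0.

0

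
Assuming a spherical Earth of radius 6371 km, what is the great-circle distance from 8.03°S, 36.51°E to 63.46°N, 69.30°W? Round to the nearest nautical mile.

Δλ = -69.30 − 36.51 = -105.81°.
Δφ = 63.46 − -8.03 = 71.49°.
a = sin²(Δφ/2) + cos φ₁ · cos φ₂ · sin²(Δλ/2) = 0.622757.
c = 2·atan2(√a, √(1−a)) = 1.81885 rad → d = 6371·c ≈ 11587.87 km ≈ 6256.95 nmi.

6257 nmi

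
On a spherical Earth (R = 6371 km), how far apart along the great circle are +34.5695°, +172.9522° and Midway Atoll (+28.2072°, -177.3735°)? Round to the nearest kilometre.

1158 km

Δλ = -177.3735 − 172.9522 = -350.3257°; wrapped into (−180°, 180°]: 9.6743°.
Δφ = 28.2072 − 34.5695 = -6.3623°.
a = sin²(Δφ/2) + cos φ₁ · cos φ₂ · sin²(Δλ/2) = 0.008239.
c = 2·atan2(√a, √(1−a)) = 0.18179 rad → d = 6371·c ≈ 1158.19 km.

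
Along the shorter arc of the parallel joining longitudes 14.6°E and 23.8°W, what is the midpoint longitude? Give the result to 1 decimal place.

4.6°W

Signed shortest Δλ from +14.6° to -23.8° is -38.4°.
Midpoint longitude = +14.6° + (-38.4°)/2 = +14.6° − 19.2° = -4.6°.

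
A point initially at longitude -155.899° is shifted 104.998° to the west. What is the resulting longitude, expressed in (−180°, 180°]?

Start at -155.899°; shift −104.998° → -260.897°.
-260.897° lies outside (−180°, 180°]; add 360° → +99.103°.

+99.103°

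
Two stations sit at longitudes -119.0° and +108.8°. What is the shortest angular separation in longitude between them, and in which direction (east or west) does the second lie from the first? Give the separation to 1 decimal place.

132.2° west

Raw difference: 108.8 − -119.0 = 227.8°.
Normalise into (−180°, 180°]: 227.8° − 360° = -132.2°.
Negative ⇒ the second point lies to the west; separation 132.2°.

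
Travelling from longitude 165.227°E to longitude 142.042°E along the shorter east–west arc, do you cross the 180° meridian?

No

Signed shortest Δλ = ((142.042 − 165.227 + 180) mod 360) − 180 = -23.185°.
Going west by 23.185° from +165.227° reaches +142.042° without touching 180°.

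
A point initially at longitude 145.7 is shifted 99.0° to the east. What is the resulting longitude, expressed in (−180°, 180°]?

-115.3°

Start at +145.7°; shift +99.0° → +244.7°.
+244.7° lies outside (−180°, 180°]; subtract 360° → -115.3°.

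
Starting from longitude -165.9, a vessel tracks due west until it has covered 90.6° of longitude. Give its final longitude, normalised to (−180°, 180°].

Start at -165.9°; shift −90.6° → -256.5°.
-256.5° lies outside (−180°, 180°]; add 360° → +103.5°.

+103.5°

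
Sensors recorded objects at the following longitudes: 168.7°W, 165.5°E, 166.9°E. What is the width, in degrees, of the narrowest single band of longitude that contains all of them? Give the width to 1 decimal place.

25.8°

Sort the longitudes: -168.7°, +165.5°, +166.9°.
Eastward gaps between consecutive values (wrapping around): 334.2°, 1.4°, 24.4°.
Largest gap = 334.2° ⇒ minimal covering band is its complement: 360° − 334.2° = 25.8°.
Band runs from +165.5° eastward to -168.7°, crossing the antimeridian.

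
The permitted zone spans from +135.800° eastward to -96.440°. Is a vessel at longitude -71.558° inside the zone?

No

Band width going east from +135.800° to -96.440°: ((-96.440 − 135.800) mod 360) = 127.760°.
Offset of -71.558° east of the west edge: ((-71.558 − 135.800) mod 360) = 152.642°.
152.642° > 127.760° ⇒ outside.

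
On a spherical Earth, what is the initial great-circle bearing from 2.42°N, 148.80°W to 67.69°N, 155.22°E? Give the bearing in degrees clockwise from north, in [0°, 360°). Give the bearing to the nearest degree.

341°

Δλ = 155.22 − -148.80 = 304.02°; wrapped into (−180°, 180°]: -55.98°.
θ = atan2( sin Δλ · cos φ₂ , cos φ₁ · sin φ₂ − sin φ₁ · cos φ₂ · cos Δλ )
  = atan2(-0.31464, 0.91535) = -18.970° → normalised to [0°, 360°): 341.030°.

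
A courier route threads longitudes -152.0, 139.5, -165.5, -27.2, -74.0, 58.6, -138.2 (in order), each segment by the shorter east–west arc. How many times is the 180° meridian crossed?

3

Leg 1: -152.0° → +139.5°, shortest Δλ = -68.5° (west) — crosses 180°.
Leg 2: +139.5° → -165.5°, shortest Δλ = 55.0° (east) — crosses 180°.
Leg 3: -165.5° → -27.2°, shortest Δλ = 138.3° (east) — does not cross 180°.
Leg 4: -27.2° → -74.0°, shortest Δλ = -46.8° (west) — does not cross 180°.
Leg 5: -74.0° → +58.6°, shortest Δλ = 132.6° (east) — does not cross 180°.
Leg 6: +58.6° → -138.2°, shortest Δλ = 163.2° (east) — crosses 180°.
Total crossings: 3.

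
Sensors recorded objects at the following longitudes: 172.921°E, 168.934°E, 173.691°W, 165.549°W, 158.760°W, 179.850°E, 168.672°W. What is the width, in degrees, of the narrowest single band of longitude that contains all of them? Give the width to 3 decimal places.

Sort the longitudes: -173.691°, -168.672°, -165.549°, -158.760°, +168.934°, +172.921°, +179.850°.
Eastward gaps between consecutive values (wrapping around): 5.019°, 3.123°, 6.789°, 327.694°, 3.987°, 6.929°, 6.459°.
Largest gap = 327.694° ⇒ minimal covering band is its complement: 360° − 327.694° = 32.306°.
Band runs from +168.934° eastward to -158.760°, crossing the antimeridian.

32.306°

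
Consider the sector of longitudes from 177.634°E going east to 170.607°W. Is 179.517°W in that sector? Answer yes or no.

Band width going east from +177.634° to -170.607°: ((-170.607 − 177.634) mod 360) = 11.759°.
Offset of -179.517° east of the west edge: ((-179.517 − 177.634) mod 360) = 2.849°.
2.849° ≤ 11.759° ⇒ inside.

Yes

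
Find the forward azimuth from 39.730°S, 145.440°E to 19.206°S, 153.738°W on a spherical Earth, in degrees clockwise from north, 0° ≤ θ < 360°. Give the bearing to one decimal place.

Δλ = -153.738 − 145.440 = -299.178°; wrapped into (−180°, 180°]: 60.822°.
θ = atan2( sin Δλ · cos φ₂ , cos φ₁ · sin φ₂ − sin φ₁ · cos φ₂ · cos Δλ )
  = atan2(0.82451, 0.04127) = 87.134° → normalised to [0°, 360°): 87.134°.

87.1°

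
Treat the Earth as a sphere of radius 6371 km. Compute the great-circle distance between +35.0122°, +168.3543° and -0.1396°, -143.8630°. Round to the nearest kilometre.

6305 km

Δλ = -143.8630 − 168.3543 = -312.2173°; wrapped into (−180°, 180°]: 47.7827°.
Δφ = -0.1396 − 35.0122 = -35.1518°.
a = sin²(Δφ/2) + cos φ₁ · cos φ₂ · sin²(Δλ/2) = 0.225529.
c = 2·atan2(√a, √(1−a)) = 0.98970 rad → d = 6371·c ≈ 6305.36 km.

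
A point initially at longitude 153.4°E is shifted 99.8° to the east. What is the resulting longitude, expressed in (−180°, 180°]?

Start at +153.4°; shift +99.8° → +253.2°.
+253.2° lies outside (−180°, 180°]; subtract 360° → -106.8°.

106.8°W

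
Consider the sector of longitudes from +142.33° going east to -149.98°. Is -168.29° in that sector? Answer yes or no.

Band width going east from +142.33° to -149.98°: ((-149.98 − 142.33) mod 360) = 67.69°.
Offset of -168.29° east of the west edge: ((-168.29 − 142.33) mod 360) = 49.38°.
49.38° ≤ 67.69° ⇒ inside.

Yes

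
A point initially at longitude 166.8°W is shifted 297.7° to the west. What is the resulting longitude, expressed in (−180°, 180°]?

104.5°W

Start at -166.8°; shift −297.7° → -464.5°.
-464.5° lies outside (−180°, 180°]; add 360° → -104.5°.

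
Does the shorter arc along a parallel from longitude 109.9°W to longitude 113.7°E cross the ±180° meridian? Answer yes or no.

Naïve |113.7 − -109.9| = 223.6° > 180°, so the shorter arc goes the other way round — across 180°.
Signed shortest Δλ = ((113.7 − -109.9 + 180) mod 360) − 180 = -136.4°.
Going west by 136.4° from -109.9° passes through 180° before reaching +113.7°.

Yes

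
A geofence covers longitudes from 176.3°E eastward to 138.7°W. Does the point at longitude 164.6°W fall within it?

Yes

Band width going east from +176.3° to -138.7°: ((-138.7 − 176.3) mod 360) = 45.0°.
Offset of -164.6° east of the west edge: ((-164.6 − 176.3) mod 360) = 19.1°.
19.1° ≤ 45.0° ⇒ inside.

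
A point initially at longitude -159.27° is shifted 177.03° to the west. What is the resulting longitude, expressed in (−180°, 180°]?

Start at -159.27°; shift −177.03° → -336.30°.
-336.30° lies outside (−180°, 180°]; add 360° → +23.70°.

+23.70°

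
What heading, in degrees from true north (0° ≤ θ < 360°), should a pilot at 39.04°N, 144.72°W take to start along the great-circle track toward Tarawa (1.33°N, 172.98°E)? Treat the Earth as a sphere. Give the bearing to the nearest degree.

236°

Δλ = 172.98 − -144.72 = 317.70°; wrapped into (−180°, 180°]: -42.30°.
θ = atan2( sin Δλ · cos φ₂ , cos φ₁ · sin φ₂ − sin φ₁ · cos φ₂ · cos Δλ )
  = atan2(-0.67283, -0.44771) = -123.640° → normalised to [0°, 360°): 236.360°.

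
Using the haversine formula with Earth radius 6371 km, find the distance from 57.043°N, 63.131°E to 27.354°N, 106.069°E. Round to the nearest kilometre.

4707 km

Δλ = 106.069 − 63.131 = 42.938°.
Δφ = 27.354 − 57.043 = -29.689°.
a = sin²(Δφ/2) + cos φ₁ · cos φ₂ · sin²(Δλ/2) = 0.130361.
c = 2·atan2(√a, √(1−a)) = 0.73880 rad → d = 6371·c ≈ 4706.88 km.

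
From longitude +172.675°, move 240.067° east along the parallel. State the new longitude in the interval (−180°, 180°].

Start at +172.675°; shift +240.067° → +412.742°.
+412.742° lies outside (−180°, 180°]; subtract 360° → +52.742°.

+52.742°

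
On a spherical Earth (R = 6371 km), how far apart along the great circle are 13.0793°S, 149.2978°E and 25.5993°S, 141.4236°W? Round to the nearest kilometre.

7326 km

Δλ = -141.4236 − 149.2978 = -290.7214°; wrapped into (−180°, 180°]: 69.2786°.
Δφ = -25.5993 − -13.0793 = -12.5200°.
a = sin²(Δφ/2) + cos φ₁ · cos φ₂ · sin²(Δλ/2) = 0.295704.
c = 2·atan2(√a, √(1−a)) = 1.14989 rad → d = 6371·c ≈ 7325.92 km.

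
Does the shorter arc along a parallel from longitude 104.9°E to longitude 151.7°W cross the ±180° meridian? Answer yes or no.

Naïve |-151.7 − 104.9| = 256.6° > 180°, so the shorter arc goes the other way round — across 180°.
Signed shortest Δλ = ((-151.7 − 104.9 + 180) mod 360) − 180 = 103.4°.
Going east by 103.4° from +104.9° passes through 180° before reaching -151.7°.

Yes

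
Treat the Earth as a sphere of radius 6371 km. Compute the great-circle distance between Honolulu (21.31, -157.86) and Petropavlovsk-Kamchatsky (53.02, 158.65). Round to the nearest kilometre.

Δλ = 158.65 − -157.86 = 316.51°; wrapped into (−180°, 180°]: -43.49°.
Δφ = 53.02 − 21.31 = 31.71°.
a = sin²(Δφ/2) + cos φ₁ · cos φ₂ · sin²(Δλ/2) = 0.151558.
c = 2·atan2(√a, √(1−a)) = 0.79975 rad → d = 6371·c ≈ 5095.22 km.

5095 km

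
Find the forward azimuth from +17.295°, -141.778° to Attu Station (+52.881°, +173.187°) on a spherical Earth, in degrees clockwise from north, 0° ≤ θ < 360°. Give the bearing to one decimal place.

Δλ = 173.187 − -141.778 = 314.965°; wrapped into (−180°, 180°]: -45.035°.
θ = atan2( sin Δλ · cos φ₂ , cos φ₁ · sin φ₂ − sin φ₁ · cos φ₂ · cos Δλ )
  = atan2(-0.42698, 0.63455) = -33.936° → normalised to [0°, 360°): 326.064°.

326.1°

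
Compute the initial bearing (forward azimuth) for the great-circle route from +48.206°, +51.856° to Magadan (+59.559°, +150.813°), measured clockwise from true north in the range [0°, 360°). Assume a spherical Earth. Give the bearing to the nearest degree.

Δλ = 150.813 − 51.856 = 98.957°.
θ = atan2( sin Δλ · cos φ₂ , cos φ₁ · sin φ₂ − sin φ₁ · cos φ₂ · cos Δλ )
  = atan2(0.50047, 0.63339) = 38.314° → normalised to [0°, 360°): 38.314°.

38°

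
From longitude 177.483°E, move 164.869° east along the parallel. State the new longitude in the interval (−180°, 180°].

17.648°W

Start at +177.483°; shift +164.869° → +342.352°.
+342.352° lies outside (−180°, 180°]; subtract 360° → -17.648°.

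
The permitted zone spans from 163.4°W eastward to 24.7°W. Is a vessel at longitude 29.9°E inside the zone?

Band width going east from -163.4° to -24.7°: ((-24.7 − -163.4) mod 360) = 138.7°.
Offset of +29.9° east of the west edge: ((29.9 − -163.4) mod 360) = 193.3°.
193.3° > 138.7° ⇒ outside.

No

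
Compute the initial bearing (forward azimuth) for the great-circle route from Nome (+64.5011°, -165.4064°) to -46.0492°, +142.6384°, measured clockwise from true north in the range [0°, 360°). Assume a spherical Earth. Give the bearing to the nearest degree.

218°

Δλ = 142.6384 − -165.4064 = 308.0448°; wrapped into (−180°, 180°]: -51.9552°.
θ = atan2( sin Δλ · cos φ₂ , cos φ₁ · sin φ₂ − sin φ₁ · cos φ₂ · cos Δλ )
  = atan2(-0.54658, -0.69599) = -141.856° → normalised to [0°, 360°): 218.144°.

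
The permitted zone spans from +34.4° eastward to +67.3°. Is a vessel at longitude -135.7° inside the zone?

No

Band width going east from +34.4° to +67.3°: ((67.3 − 34.4) mod 360) = 32.9°.
Offset of -135.7° east of the west edge: ((-135.7 − 34.4) mod 360) = 189.9°.
189.9° > 32.9° ⇒ outside.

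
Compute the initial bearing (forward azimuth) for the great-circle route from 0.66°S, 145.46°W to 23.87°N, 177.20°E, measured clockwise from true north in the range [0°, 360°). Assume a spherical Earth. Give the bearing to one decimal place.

306.7°

Δλ = 177.20 − -145.46 = 322.66°; wrapped into (−180°, 180°]: -37.34°.
θ = atan2( sin Δλ · cos φ₂ , cos φ₁ · sin φ₂ − sin φ₁ · cos φ₂ · cos Δλ )
  = atan2(-0.55466, 0.41301) = -53.328° → normalised to [0°, 360°): 306.672°.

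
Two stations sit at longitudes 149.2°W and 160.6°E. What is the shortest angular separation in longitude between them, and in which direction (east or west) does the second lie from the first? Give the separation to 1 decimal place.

50.2° west

Raw difference: 160.6 − -149.2 = 309.8°.
Normalise into (−180°, 180°]: 309.8° − 360° = -50.2°.
Negative ⇒ the second point lies to the west; separation 50.2°.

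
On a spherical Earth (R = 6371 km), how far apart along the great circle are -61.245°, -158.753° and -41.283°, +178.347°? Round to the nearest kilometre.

Δλ = 178.347 − -158.753 = 337.100°; wrapped into (−180°, 180°]: -22.900°.
Δφ = -41.283 − -61.245 = 19.962°.
a = sin²(Δφ/2) + cos φ₁ · cos φ₂ · sin²(Δλ/2) = 0.044286.
c = 2·atan2(√a, √(1−a)) = 0.42406 rad → d = 6371·c ≈ 2701.66 km.

2702 km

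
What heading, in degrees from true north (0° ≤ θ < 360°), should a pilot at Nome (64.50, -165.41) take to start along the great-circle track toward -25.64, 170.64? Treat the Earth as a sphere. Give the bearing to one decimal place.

Δλ = 170.64 − -165.41 = 336.05°; wrapped into (−180°, 180°]: -23.95°.
θ = atan2( sin Δλ · cos φ₂ , cos φ₁ · sin φ₂ − sin φ₁ · cos φ₂ · cos Δλ )
  = atan2(-0.36597, -0.92994) = -158.518° → normalised to [0°, 360°): 201.482°.

201.5°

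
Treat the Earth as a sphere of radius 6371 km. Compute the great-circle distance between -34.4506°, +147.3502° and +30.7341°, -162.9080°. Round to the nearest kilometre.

Δλ = -162.9080 − 147.3502 = -310.2582°; wrapped into (−180°, 180°]: 49.7418°.
Δφ = 30.7341 − -34.4506 = 65.1847°.
a = sin²(Δφ/2) + cos φ₁ · cos φ₂ · sin²(Δλ/2) = 0.415527.
c = 2·atan2(√a, √(1−a)) = 1.40104 rad → d = 6371·c ≈ 8926.00 km.

8926 km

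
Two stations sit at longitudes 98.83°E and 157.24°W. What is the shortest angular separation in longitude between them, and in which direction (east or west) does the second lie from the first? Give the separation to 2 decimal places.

103.93° east

Raw difference: -157.24 − 98.83 = -256.07°.
Normalise into (−180°, 180°]: -256.07° + 360° = 103.93°.
Positive ⇒ the second point lies to the east; separation 103.93°.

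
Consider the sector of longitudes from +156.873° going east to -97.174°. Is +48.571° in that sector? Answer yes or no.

Band width going east from +156.873° to -97.174°: ((-97.174 − 156.873) mod 360) = 105.953°.
Offset of +48.571° east of the west edge: ((48.571 − 156.873) mod 360) = 251.698°.
251.698° > 105.953° ⇒ outside.

No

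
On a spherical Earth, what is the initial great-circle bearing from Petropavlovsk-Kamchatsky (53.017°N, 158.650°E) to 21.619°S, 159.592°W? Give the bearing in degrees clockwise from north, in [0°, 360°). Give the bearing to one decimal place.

Δλ = -159.592 − 158.650 = -318.242°; wrapped into (−180°, 180°]: 41.758°.
θ = atan2( sin Δλ · cos φ₂ , cos φ₁ · sin φ₂ − sin φ₁ · cos φ₂ · cos Δλ )
  = atan2(0.61914, -0.77561) = 141.401° → normalised to [0°, 360°): 141.401°.

141.4°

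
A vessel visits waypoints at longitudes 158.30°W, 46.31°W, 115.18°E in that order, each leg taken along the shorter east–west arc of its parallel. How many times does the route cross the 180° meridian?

Leg 1: -158.30° → -46.31°, shortest Δλ = 111.99° (east) — does not cross 180°.
Leg 2: -46.31° → +115.18°, shortest Δλ = 161.49° (east) — does not cross 180°.
Total crossings: 0.

0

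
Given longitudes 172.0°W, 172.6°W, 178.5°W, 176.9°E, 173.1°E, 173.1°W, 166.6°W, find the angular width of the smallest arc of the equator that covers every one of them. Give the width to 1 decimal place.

20.3°

Sort the longitudes: -178.5°, -173.1°, -172.6°, -172.0°, -166.6°, +173.1°, +176.9°.
Eastward gaps between consecutive values (wrapping around): 5.4°, 0.5°, 0.6°, 5.4°, 339.7°, 3.8°, 4.6°.
Largest gap = 339.7° ⇒ minimal covering band is its complement: 360° − 339.7° = 20.3°.
Band runs from +173.1° eastward to -166.6°, crossing the antimeridian.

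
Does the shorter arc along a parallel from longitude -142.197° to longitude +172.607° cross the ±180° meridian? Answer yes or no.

Yes

Naïve |172.607 − -142.197| = 314.804° > 180°, so the shorter arc goes the other way round — across 180°.
Signed shortest Δλ = ((172.607 − -142.197 + 180) mod 360) − 180 = -45.196°.
Going west by 45.196° from -142.197° passes through 180° before reaching +172.607°.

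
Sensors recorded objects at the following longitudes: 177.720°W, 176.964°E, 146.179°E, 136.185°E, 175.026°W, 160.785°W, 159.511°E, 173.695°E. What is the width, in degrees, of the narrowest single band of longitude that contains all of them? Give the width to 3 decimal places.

63.030°

Sort the longitudes: -177.720°, -175.026°, -160.785°, +136.185°, +146.179°, +159.511°, +173.695°, +176.964°.
Eastward gaps between consecutive values (wrapping around): 2.694°, 14.241°, 296.970°, 9.994°, 13.332°, 14.184°, 3.269°, 5.316°.
Largest gap = 296.970° ⇒ minimal covering band is its complement: 360° − 296.970° = 63.030°.
Band runs from +136.185° eastward to -160.785°, crossing the antimeridian.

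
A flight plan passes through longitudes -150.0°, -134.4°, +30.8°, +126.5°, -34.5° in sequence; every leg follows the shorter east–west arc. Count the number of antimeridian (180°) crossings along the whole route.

0

Leg 1: -150.0° → -134.4°, shortest Δλ = 15.6° (east) — does not cross 180°.
Leg 2: -134.4° → +30.8°, shortest Δλ = 165.2° (east) — does not cross 180°.
Leg 3: +30.8° → +126.5°, shortest Δλ = 95.7° (east) — does not cross 180°.
Leg 4: +126.5° → -34.5°, shortest Δλ = -161.0° (west) — does not cross 180°.
Total crossings: 0.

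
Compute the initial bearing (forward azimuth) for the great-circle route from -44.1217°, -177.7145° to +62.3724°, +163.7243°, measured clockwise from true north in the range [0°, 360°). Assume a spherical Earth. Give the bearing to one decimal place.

Δλ = 163.7243 − -177.7145 = 341.4388°; wrapped into (−180°, 180°]: -18.5612°.
θ = atan2( sin Δλ · cos φ₂ , cos φ₁ · sin φ₂ − sin φ₁ · cos φ₂ · cos Δλ )
  = atan2(-0.14761, 0.94206) = -8.905° → normalised to [0°, 360°): 351.095°.

351.1°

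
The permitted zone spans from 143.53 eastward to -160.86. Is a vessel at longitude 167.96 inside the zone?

Yes

Band width going east from +143.53° to -160.86°: ((-160.86 − 143.53) mod 360) = 55.61°.
Offset of +167.96° east of the west edge: ((167.96 − 143.53) mod 360) = 24.43°.
24.43° ≤ 55.61° ⇒ inside.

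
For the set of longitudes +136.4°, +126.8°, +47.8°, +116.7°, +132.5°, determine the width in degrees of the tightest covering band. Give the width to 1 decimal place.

Sort the longitudes: +47.8°, +116.7°, +126.8°, +132.5°, +136.4°.
Eastward gaps between consecutive values (wrapping around): 68.9°, 10.1°, 5.7°, 3.9°, 271.4°.
Largest gap = 271.4° ⇒ minimal covering band is its complement: 360° − 271.4° = 88.6°.
Band runs from +47.8° eastward to +136.4°.

88.6°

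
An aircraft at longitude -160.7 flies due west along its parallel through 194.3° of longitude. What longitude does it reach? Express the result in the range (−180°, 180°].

Start at -160.7°; shift −194.3° → -355.0°.
-355.0° lies outside (−180°, 180°]; add 360° → +5.0°.

+5.0°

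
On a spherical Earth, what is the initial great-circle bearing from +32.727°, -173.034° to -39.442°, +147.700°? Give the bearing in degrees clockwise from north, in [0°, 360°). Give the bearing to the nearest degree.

210°

Δλ = 147.700 − -173.034 = 320.734°; wrapped into (−180°, 180°]: -39.266°.
θ = atan2( sin Δλ · cos φ₂ , cos φ₁ · sin φ₂ − sin φ₁ · cos φ₂ · cos Δλ )
  = atan2(-0.48879, -0.85770) = -150.322° → normalised to [0°, 360°): 209.678°.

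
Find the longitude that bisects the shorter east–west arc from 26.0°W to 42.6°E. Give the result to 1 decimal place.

Signed shortest Δλ from -26.0° to +42.6° is +68.6°.
Midpoint longitude = -26.0° + (+68.6°)/2 = -26.0° + 34.3° = +8.3°.

8.3°E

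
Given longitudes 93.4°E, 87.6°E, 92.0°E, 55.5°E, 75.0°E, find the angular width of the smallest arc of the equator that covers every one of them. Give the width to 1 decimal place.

37.9°

Sort the longitudes: +55.5°, +75.0°, +87.6°, +92.0°, +93.4°.
Eastward gaps between consecutive values (wrapping around): 19.5°, 12.6°, 4.4°, 1.4°, 322.1°.
Largest gap = 322.1° ⇒ minimal covering band is its complement: 360° − 322.1° = 37.9°.
Band runs from +55.5° eastward to +93.4°.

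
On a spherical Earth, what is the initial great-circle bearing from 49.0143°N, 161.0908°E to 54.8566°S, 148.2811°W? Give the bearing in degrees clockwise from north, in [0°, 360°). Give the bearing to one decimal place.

Δλ = -148.2811 − 161.0908 = -309.3719°; wrapped into (−180°, 180°]: 50.6281°.
θ = atan2( sin Δλ · cos φ₂ , cos φ₁ · sin φ₂ − sin φ₁ · cos φ₂ · cos Δλ )
  = atan2(0.44498, -0.81196) = 151.276° → normalised to [0°, 360°): 151.276°.

151.3°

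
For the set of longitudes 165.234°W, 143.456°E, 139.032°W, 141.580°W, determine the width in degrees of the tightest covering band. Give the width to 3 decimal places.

Sort the longitudes: -165.234°, -141.580°, -139.032°, +143.456°.
Eastward gaps between consecutive values (wrapping around): 23.654°, 2.548°, 282.488°, 51.310°.
Largest gap = 282.488° ⇒ minimal covering band is its complement: 360° − 282.488° = 77.512°.
Band runs from +143.456° eastward to -139.032°, crossing the antimeridian.

77.512°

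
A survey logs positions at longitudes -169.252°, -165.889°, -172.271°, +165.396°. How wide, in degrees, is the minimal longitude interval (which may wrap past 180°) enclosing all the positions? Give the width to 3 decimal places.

Sort the longitudes: -172.271°, -169.252°, -165.889°, +165.396°.
Eastward gaps between consecutive values (wrapping around): 3.019°, 3.363°, 331.285°, 22.333°.
Largest gap = 331.285° ⇒ minimal covering band is its complement: 360° − 331.285° = 28.715°.
Band runs from +165.396° eastward to -165.889°, crossing the antimeridian.

28.715°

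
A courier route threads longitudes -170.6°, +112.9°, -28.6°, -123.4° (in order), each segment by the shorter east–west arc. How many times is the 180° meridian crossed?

1

Leg 1: -170.6° → +112.9°, shortest Δλ = -76.5° (west) — crosses 180°.
Leg 2: +112.9° → -28.6°, shortest Δλ = -141.5° (west) — does not cross 180°.
Leg 3: -28.6° → -123.4°, shortest Δλ = -94.8° (west) — does not cross 180°.
Total crossings: 1.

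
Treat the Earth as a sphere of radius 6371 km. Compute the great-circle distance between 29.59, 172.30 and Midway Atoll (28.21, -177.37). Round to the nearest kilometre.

1017 km

Δλ = -177.37 − 172.30 = -349.67°; wrapped into (−180°, 180°]: 10.33°.
Δφ = 28.21 − 29.59 = -1.38°.
a = sin²(Δφ/2) + cos φ₁ · cos φ₂ · sin²(Δλ/2) = 0.006355.
c = 2·atan2(√a, √(1−a)) = 0.15961 rad → d = 6371·c ≈ 1016.88 km.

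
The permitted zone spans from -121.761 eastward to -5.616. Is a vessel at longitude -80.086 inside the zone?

Band width going east from -121.761° to -5.616°: ((-5.616 − -121.761) mod 360) = 116.145°.
Offset of -80.086° east of the west edge: ((-80.086 − -121.761) mod 360) = 41.675°.
41.675° ≤ 116.145° ⇒ inside.

Yes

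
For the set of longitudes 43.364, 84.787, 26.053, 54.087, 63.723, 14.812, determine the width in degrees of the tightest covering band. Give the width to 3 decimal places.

69.975°

Sort the longitudes: +14.812°, +26.053°, +43.364°, +54.087°, +63.723°, +84.787°.
Eastward gaps between consecutive values (wrapping around): 11.241°, 17.311°, 10.723°, 9.636°, 21.064°, 290.025°.
Largest gap = 290.025° ⇒ minimal covering band is its complement: 360° − 290.025° = 69.975°.
Band runs from +14.812° eastward to +84.787°.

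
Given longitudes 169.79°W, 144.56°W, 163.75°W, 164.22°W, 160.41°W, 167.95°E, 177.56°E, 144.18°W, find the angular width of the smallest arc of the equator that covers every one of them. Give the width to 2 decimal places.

Sort the longitudes: -169.79°, -164.22°, -163.75°, -160.41°, -144.56°, -144.18°, +167.95°, +177.56°.
Eastward gaps between consecutive values (wrapping around): 5.57°, 0.47°, 3.34°, 15.85°, 0.38°, 312.13°, 9.61°, 12.65°.
Largest gap = 312.13° ⇒ minimal covering band is its complement: 360° − 312.13° = 47.87°.
Band runs from +167.95° eastward to -144.18°, crossing the antimeridian.

47.87°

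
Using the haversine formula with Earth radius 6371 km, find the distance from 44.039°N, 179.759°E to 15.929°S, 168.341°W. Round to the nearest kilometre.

6777 km

Δλ = -168.341 − 179.759 = -348.100°; wrapped into (−180°, 180°]: 11.900°.
Δφ = -15.929 − 44.039 = -59.968°.
a = sin²(Δφ/2) + cos φ₁ · cos φ₂ · sin²(Δλ/2) = 0.257186.
c = 2·atan2(√a, √(1−a)) = 1.06372 rad → d = 6371·c ≈ 6776.93 km.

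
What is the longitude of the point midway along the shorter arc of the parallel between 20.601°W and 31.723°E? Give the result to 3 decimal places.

Signed shortest Δλ from -20.601° to +31.723° is +52.324°.
Midpoint longitude = -20.601° + (+52.324°)/2 = -20.601° + 26.162° = +5.561°.

5.561°E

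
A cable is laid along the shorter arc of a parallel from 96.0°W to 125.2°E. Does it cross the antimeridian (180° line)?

Yes

Naïve |125.2 − -96.0| = 221.2° > 180°, so the shorter arc goes the other way round — across 180°.
Signed shortest Δλ = ((125.2 − -96.0 + 180) mod 360) − 180 = -138.8°.
Going west by 138.8° from -96.0° passes through 180° before reaching +125.2°.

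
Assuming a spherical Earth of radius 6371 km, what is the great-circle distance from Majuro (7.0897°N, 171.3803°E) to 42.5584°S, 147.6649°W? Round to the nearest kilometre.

6901 km

Δλ = -147.6649 − 171.3803 = -319.0452°; wrapped into (−180°, 180°]: 40.9548°.
Δφ = -42.5584 − 7.0897 = -49.6481°.
a = sin²(Δφ/2) + cos φ₁ · cos φ₂ · sin²(Δλ/2) = 0.265719.
c = 2·atan2(√a, √(1−a)) = 1.08313 rad → d = 6371·c ≈ 6900.65 km.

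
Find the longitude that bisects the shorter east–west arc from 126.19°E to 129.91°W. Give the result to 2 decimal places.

178.14°E

Signed shortest Δλ from +126.19° to -129.91° is +103.90°.
Midpoint longitude = +126.19° + (+103.90°)/2 = +126.19° + 51.95° = +178.14°.
(The naïve average (+126.19 + -129.91)/2 = -1.86° is on the wrong side of the globe.)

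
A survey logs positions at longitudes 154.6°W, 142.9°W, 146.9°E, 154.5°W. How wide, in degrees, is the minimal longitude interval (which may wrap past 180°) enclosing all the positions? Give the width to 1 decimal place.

70.2°

Sort the longitudes: -154.6°, -154.5°, -142.9°, +146.9°.
Eastward gaps between consecutive values (wrapping around): 0.1°, 11.6°, 289.8°, 58.5°.
Largest gap = 289.8° ⇒ minimal covering band is its complement: 360° − 289.8° = 70.2°.
Band runs from +146.9° eastward to -142.9°, crossing the antimeridian.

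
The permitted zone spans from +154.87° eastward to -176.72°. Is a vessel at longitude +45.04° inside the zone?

No

Band width going east from +154.87° to -176.72°: ((-176.72 − 154.87) mod 360) = 28.41°.
Offset of +45.04° east of the west edge: ((45.04 − 154.87) mod 360) = 250.17°.
250.17° > 28.41° ⇒ outside.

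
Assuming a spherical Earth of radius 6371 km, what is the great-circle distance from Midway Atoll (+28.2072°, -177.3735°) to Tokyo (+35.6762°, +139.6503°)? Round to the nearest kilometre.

4106 km

Δλ = 139.6503 − -177.3735 = 317.0238°; wrapped into (−180°, 180°]: -42.9762°.
Δφ = 35.6762 − 28.2072 = 7.4690°.
a = sin²(Δφ/2) + cos φ₁ · cos φ₂ · sin²(Δλ/2) = 0.100297.
c = 2·atan2(√a, √(1−a)) = 0.64449 rad → d = 6371·c ≈ 4106.05 km.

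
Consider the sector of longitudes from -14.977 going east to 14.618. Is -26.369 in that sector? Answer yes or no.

Band width going east from -14.977° to +14.618°: ((14.618 − -14.977) mod 360) = 29.595°.
Offset of -26.369° east of the west edge: ((-26.369 − -14.977) mod 360) = 348.608°.
348.608° > 29.595° ⇒ outside.

No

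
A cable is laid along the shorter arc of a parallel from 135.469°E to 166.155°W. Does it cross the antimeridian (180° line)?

Naïve |-166.155 − 135.469| = 301.624° > 180°, so the shorter arc goes the other way round — across 180°.
Signed shortest Δλ = ((-166.155 − 135.469 + 180) mod 360) − 180 = 58.376°.
Going east by 58.376° from +135.469° passes through 180° before reaching -166.155°.

Yes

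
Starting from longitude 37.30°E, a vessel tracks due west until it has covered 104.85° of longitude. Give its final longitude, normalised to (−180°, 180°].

Start at +37.30°; shift −104.85° → -67.55°.
-67.55° already lies in (−180°, 180°].

67.55°W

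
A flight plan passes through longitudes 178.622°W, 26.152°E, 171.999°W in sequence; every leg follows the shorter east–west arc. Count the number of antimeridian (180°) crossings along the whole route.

2

Leg 1: -178.622° → +26.152°, shortest Δλ = -155.226° (west) — crosses 180°.
Leg 2: +26.152° → -171.999°, shortest Δλ = 161.849° (east) — crosses 180°.
Total crossings: 2.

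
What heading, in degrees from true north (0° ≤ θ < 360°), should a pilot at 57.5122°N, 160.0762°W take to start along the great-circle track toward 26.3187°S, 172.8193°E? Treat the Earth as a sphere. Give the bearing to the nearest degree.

Δλ = 172.8193 − -160.0762 = 332.8955°; wrapped into (−180°, 180°]: -27.1045°.
θ = atan2( sin Δλ · cos φ₂ , cos φ₁ · sin φ₂ − sin φ₁ · cos φ₂ · cos Δλ )
  = atan2(-0.40839, -0.91118) = -155.858° → normalised to [0°, 360°): 204.142°.

204°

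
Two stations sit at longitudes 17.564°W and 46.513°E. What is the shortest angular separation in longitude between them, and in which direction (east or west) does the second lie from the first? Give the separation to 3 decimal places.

64.077° east

Raw difference: 46.513 − -17.564 = 64.077°.
Normalise into (−180°, 180°]: 64.077° stays 64.077°.
Positive ⇒ the second point lies to the east; separation 64.077°.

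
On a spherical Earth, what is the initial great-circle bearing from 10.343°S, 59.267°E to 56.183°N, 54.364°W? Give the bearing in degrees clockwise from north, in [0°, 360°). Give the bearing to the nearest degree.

327°

Δλ = -54.364 − 59.267 = -113.631°.
θ = atan2( sin Δλ · cos φ₂ , cos φ₁ · sin φ₂ − sin φ₁ · cos φ₂ · cos Δλ )
  = atan2(-0.50987, 0.77727) = -33.264° → normalised to [0°, 360°): 326.736°.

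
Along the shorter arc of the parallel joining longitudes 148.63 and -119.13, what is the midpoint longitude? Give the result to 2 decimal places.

Signed shortest Δλ from +148.63° to -119.13° is +92.24°.
Midpoint longitude = +148.63° + (+92.24°)/2 = +148.63° + 46.12° = +194.75°.
Normalise into (−180°, 180°]: -165.25°.
(The naïve average (+148.63 + -119.13)/2 = 14.75° is on the wrong side of the globe.)

-165.25°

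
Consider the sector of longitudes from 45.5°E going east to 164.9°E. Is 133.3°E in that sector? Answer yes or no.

Band width going east from +45.5° to +164.9°: ((164.9 − 45.5) mod 360) = 119.4°.
Offset of +133.3° east of the west edge: ((133.3 − 45.5) mod 360) = 87.8°.
87.8° ≤ 119.4° ⇒ inside.

Yes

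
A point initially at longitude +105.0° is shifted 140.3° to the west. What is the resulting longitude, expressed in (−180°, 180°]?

Start at +105.0°; shift −140.3° → -35.3°.
-35.3° already lies in (−180°, 180°].

-35.3°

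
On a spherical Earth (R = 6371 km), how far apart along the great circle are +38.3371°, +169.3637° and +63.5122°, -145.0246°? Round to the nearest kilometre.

Δλ = -145.0246 − 169.3637 = -314.3883°; wrapped into (−180°, 180°]: 45.6117°.
Δφ = 63.5122 − 38.3371 = 25.1751°.
a = sin²(Δφ/2) + cos φ₁ · cos φ₂ · sin²(Δλ/2) = 0.100054.
c = 2·atan2(√a, √(1−a)) = 0.64368 rad → d = 6371·c ≈ 4100.89 km.

4101 km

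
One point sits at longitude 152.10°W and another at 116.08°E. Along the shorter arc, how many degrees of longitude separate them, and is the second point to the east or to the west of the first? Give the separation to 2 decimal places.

91.82° west

Raw difference: 116.08 − -152.10 = 268.18°.
Normalise into (−180°, 180°]: 268.18° − 360° = -91.82°.
Negative ⇒ the second point lies to the west; separation 91.82°.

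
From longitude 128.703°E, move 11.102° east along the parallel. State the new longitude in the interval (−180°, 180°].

139.805°E

Start at +128.703°; shift +11.102° → +139.805°.
+139.805° already lies in (−180°, 180°].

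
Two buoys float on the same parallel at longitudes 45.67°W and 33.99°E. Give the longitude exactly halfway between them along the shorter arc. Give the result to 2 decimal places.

5.84°W

Signed shortest Δλ from -45.67° to +33.99° is +79.66°.
Midpoint longitude = -45.67° + (+79.66°)/2 = -45.67° + 39.83° = -5.84°.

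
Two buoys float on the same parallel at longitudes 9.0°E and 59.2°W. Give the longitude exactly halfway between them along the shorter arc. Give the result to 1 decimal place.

Signed shortest Δλ from +9.0° to -59.2° is -68.2°.
Midpoint longitude = +9.0° + (-68.2°)/2 = +9.0° − 34.1° = -25.1°.

25.1°W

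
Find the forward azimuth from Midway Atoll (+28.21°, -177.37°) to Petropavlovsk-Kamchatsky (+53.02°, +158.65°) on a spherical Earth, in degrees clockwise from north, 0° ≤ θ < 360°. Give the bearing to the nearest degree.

331°

Δλ = 158.65 − -177.37 = 336.02°; wrapped into (−180°, 180°]: -23.98°.
θ = atan2( sin Δλ · cos φ₂ , cos φ₁ · sin φ₂ − sin φ₁ · cos φ₂ · cos Δλ )
  = atan2(-0.24447, 0.44415) = -28.830° → normalised to [0°, 360°): 331.170°.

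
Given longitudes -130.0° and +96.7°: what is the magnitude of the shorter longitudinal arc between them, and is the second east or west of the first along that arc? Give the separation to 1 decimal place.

Raw difference: 96.7 − -130.0 = 226.7°.
Normalise into (−180°, 180°]: 226.7° − 360° = -133.3°.
Negative ⇒ the second point lies to the west; separation 133.3°.

133.3° west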